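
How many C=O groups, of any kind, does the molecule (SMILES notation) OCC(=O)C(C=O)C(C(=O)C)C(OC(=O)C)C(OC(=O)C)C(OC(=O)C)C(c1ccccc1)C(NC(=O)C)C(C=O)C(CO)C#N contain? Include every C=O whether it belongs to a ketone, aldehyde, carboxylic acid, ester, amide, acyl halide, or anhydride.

8

CO: ketone, 1 C=O (running total 1).
CH(CHO): aldehyde, 1 C=O (running total 2).
CH(COCH3): ketone, 1 C=O (running total 3).
CH(OCOCH3): ester, 1 C=O (running total 4).
CH(OCOCH3): ester, 1 C=O (running total 5).
CH(OCOCH3): ester, 1 C=O (running total 6).
CH(NHCOCH3): amide, 1 C=O (running total 7).
CH(CHO): aldehyde, 1 C=O (running total 8).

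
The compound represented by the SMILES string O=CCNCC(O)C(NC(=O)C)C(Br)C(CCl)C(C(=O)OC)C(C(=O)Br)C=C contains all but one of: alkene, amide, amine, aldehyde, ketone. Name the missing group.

ketone

amine: present (CH2NHCH2 — C–N–C with sp³ carbons and no adjacent C=O → amine (secondary)).
amide: present (CH(NHCOCH3) — pendant –NHC(=O)CH3: N bonded to a carbonyl → amide (not amine)).
aldehyde: present (OHC — terminal –CHO: carbonyl C bonded to H and C → aldehyde).
alkene: present (CH=CH2 — C=C double bond → alkene).
ketone: absent. In CH(COOCH3), the C=O is bonded to an –O–C group, which defines an ester, not a ketone. In CH(NHCOCH3), the C=O is bonded to nitrogen, which defines an amide, not a ketone. In OHC, the carbonyl carbon carries an H, so it is an aldehyde, not a ketone. In CH(COBr), the C=O is bonded to a halogen, which defines an acyl halide, not a ketone.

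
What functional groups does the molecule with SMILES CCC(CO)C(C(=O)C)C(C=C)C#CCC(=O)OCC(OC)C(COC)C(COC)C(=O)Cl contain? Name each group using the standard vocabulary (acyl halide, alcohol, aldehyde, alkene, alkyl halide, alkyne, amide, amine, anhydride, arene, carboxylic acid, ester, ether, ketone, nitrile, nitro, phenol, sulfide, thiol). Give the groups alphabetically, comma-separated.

acyl halide, alcohol, alkene, alkyne, ester, ether, ketone

Working along the chain:
  CH(CH2OH): pendant –CH2OH on an sp³ backbone C → alcohol.
  CH(COCH3): pendant –COCH3: carbonyl C bonded to two carbons → ketone.
  CH(CH=CH2): pendant –CH=CH2: C=C double bond → alkene.
  C≡C: C≡C triple bond → alkyne.
  CH2COOCH2: –C(=O)–O–C with C on the carbonyl side → ester.
  CH(OCH3): pendant –OCH3: C–O–C with sp³ C, no adjacent C=O → ether.
  CH(CH2OCH3): pendant –CH2OCH3: C–O–C linkage → ether.
  CH(CH2OCH3): pendant –CH2OCH3: C–O–C linkage → ether.
  COCl: –C(=O)Cl: carbonyl C bonded to C and to a halogen → acyl halide (not alkyl halide).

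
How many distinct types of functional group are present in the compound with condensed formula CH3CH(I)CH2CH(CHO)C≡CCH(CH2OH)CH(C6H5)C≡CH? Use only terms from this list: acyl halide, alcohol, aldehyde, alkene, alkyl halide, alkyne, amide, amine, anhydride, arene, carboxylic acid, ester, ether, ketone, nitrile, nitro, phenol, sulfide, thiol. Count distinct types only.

5

Working along the chain:
  CH(I): halogen on an sp³ carbon → alkyl halide.
  CH(CHO): pendant –CHO: carbonyl C bonded to C and H → aldehyde.
  C≡C: C≡C triple bond → alkyne.
  CH(CH2OH): pendant –CH2OH on an sp³ backbone C → alcohol.
  CH(C6H5): pendant –C6H5: benzene ring → arene.
  C≡CH: C≡C triple bond → alkyne.
Distinct types present: alcohol, aldehyde, alkyl halide, alkyne, arene.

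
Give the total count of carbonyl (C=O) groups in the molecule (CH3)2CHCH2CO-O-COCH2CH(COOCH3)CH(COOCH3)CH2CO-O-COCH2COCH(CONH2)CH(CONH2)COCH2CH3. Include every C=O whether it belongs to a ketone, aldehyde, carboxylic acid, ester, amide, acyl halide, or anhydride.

10

CH2CO-O-COCH2: anhydride, 2 C=O (running total 2).
CH(COOCH3): ester, 1 C=O (running total 3).
CH(COOCH3): ester, 1 C=O (running total 4).
CH2CO-O-COCH2: anhydride, 2 C=O (running total 6).
CO: ketone, 1 C=O (running total 7).
CH(CONH2): amide, 1 C=O (running total 8).
CH(CONH2): amide, 1 C=O (running total 9).
CO: ketone, 1 C=O (running total 10).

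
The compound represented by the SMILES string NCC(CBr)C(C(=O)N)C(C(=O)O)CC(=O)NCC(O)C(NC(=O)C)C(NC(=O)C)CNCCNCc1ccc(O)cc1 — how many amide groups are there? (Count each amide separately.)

4

Working along the chain:
  H2NCH2: –NH2 on an sp³ carbon with no adjacent C=O → amine.
  CH(CH2Br): pendant –CH2X: halogen on sp³ carbon → alkyl halide.
  CH(CONH2): pendant –CONH2: carbonyl C bonded to C and N → amide.
  CH(COOH): pendant –COOH: carbonyl C bonded to C and –OH → carboxylic acid.
  CH2CONHCH2: –C(=O)–N– linkage → amide (the N is not an amine).
  CH(OH): –OH on an sp³ carbon → alcohol (secondary).
  CH(NHCOCH3): pendant –NHC(=O)CH3: N bonded to a carbonyl → amide (not amine).
  CH(NHCOCH3): pendant –NHC(=O)CH3: N bonded to a carbonyl → amide (not amine).
  CH2NHCH2: C–N–C with sp³ carbons and no adjacent C=O → amine (secondary).
  CH2NHCH2: C–N–C with sp³ carbons and no adjacent C=O → amine (secondary).
  C6H4OH: –OH attached directly to an aromatic ring → phenol (not alcohol); the ring itself is an arene.
Amide appears at: CH(CONH2), CH2CONHCH2, CH(NHCOCH3), CH(NHCOCH3) → 4.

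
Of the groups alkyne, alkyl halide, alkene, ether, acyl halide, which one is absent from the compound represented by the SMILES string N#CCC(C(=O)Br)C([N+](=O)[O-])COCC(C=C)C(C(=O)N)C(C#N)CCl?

alkyl halide: present (CH2Cl — halogen on an sp³ carbon → alkyl halide).
alkene: present (CH(CH=CH2) — pendant –CH=CH2: C=C double bond → alkene).
ether: present (CH2OCH2 — C–O–C with sp³ carbons on both sides and no adjacent C=O → ether).
acyl halide: present (CH(COBr) — pendant –C(=O)X: carbonyl C bonded to C and halogen → acyl halide).
alkyne: absent. In each of N≡C and CH(CN), the triple bond is C≡N, not C≡C, so it is a nitrile.

alkyne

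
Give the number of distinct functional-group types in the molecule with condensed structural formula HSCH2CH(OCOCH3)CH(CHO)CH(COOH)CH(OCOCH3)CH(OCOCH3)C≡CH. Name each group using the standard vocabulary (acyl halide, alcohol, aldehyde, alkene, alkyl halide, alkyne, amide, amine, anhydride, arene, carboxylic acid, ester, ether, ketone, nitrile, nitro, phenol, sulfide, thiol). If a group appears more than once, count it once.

Reading the structure from left to right:
  HSCH2: –SH on an sp³ carbon → thiol.
  CH(OCOCH3): pendant –OC(=O)CH3: an acyloxy group → ester.
  CH(CHO): pendant –CHO: carbonyl C bonded to C and H → aldehyde.
  CH(COOH): pendant –COOH: carbonyl C bonded to C and –OH → carboxylic acid.
  CH(OCOCH3): pendant –OC(=O)CH3: an acyloxy group → ester.
  CH(OCOCH3): pendant –OC(=O)CH3: an acyloxy group → ester.
  C≡CH: C≡C triple bond → alkyne.
Distinct types present: aldehyde, alkyne, carboxylic acid, ester, thiol.

5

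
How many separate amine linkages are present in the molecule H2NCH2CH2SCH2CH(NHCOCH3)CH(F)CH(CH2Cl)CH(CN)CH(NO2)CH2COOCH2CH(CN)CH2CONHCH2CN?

Reading the structure from left to right:
  H2NCH2: –NH2 on an sp³ carbon with no adjacent C=O → amine.
  CH2SCH2: C–S–C linkage → sulfide (thioether).
  CH(NHCOCH3): pendant –NHC(=O)CH3: N bonded to a carbonyl → amide (not amine).
  CH(F): halogen on an sp³ carbon → alkyl halide.
  CH(CH2Cl): pendant –CH2X: halogen on sp³ carbon → alkyl halide.
  CH(CN): pendant –C≡N: nitrile.
  CH(NO2): –NO2 on an sp³ carbon → nitro (the N=O is not a carbonyl).
  CH2COOCH2: –C(=O)–O–C with C on the carbonyl side → ester.
  CH(CN): pendant –C≡N: nitrile.
  CH2CONHCH2: –C(=O)–N– linkage → amide (the N is not an amine).
  CN: –C≡N: carbon triple-bonded to nitrogen → nitrile.
Amine appears at: H2NCH2 → 1.

1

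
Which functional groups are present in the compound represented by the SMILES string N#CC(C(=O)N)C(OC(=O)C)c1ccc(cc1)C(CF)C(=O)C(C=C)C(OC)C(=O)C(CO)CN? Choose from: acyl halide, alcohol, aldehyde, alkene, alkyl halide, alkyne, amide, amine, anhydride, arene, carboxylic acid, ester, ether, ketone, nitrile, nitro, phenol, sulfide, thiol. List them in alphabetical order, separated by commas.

Taking each segment in turn:
  N≡C: N≡C–: carbon triple-bonded to nitrogen → nitrile.
  CH(CONH2): pendant –CONH2: carbonyl C bonded to C and N → amide.
  CH(OCOCH3): pendant –OC(=O)CH3: an acyloxy group → ester.
  C6H4: para-disubstituted benzene ring → arene.
  CH(CH2F): pendant –CH2X: halogen on sp³ carbon → alkyl halide.
  CO: –C(=O)– with carbon on both sides → ketone.
  CH(CH=CH2): pendant –CH=CH2: C=C double bond → alkene.
  CH(OCH3): pendant –OCH3: C–O–C with sp³ C, no adjacent C=O → ether.
  CO: –C(=O)– with carbon on both sides → ketone.
  CH(CH2OH): pendant –CH2OH on an sp³ backbone C → alcohol.
  CH2NH2: –NH2 on an sp³ carbon with no adjacent C=O → amine.

alcohol, alkene, alkyl halide, amide, amine, arene, ester, ether, ketone, nitrile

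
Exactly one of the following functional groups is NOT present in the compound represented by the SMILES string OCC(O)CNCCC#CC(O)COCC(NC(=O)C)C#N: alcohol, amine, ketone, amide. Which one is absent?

ketone

amide: present (CH(NHCOCH3) — pendant –NHC(=O)CH3: N bonded to a carbonyl → amide (not amine)).
amine: present (CH2NHCH2 — C–N–C with sp³ carbons and no adjacent C=O → amine (secondary)).
alcohol: present (HOCH2 — HO– on an sp³ carbon → alcohol).
ketone: absent. In CH(NHCOCH3), the C=O is bonded to nitrogen, which defines an amide, not a ketone.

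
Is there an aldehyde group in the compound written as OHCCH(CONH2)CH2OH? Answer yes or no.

Working along the chain:
  OHC: terminal –CHO: carbonyl C bonded to H and C → aldehyde.
  CH(CONH2): pendant –CONH2: carbonyl C bonded to C and N → amide.
  CH2OH: –OH on an sp³ carbon → alcohol.
The OHC segment supplies the aldehyde: terminal –CHO: carbonyl C bonded to H and C → aldehyde.

yes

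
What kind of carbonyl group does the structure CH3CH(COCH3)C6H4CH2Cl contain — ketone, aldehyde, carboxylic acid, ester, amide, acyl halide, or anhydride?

The carbonyl is in the CH(COCH3) segment: pendant –COCH3: carbonyl C bonded to two carbons → ketone.

ketone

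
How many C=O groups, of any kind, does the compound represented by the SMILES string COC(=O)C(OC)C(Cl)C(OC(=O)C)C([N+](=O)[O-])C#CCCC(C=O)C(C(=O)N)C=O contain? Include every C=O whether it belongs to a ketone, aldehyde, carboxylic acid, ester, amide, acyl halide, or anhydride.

CH3OOC: ester, 1 C=O (running total 1).
CH(OCOCH3): ester, 1 C=O (running total 2).
CH(CHO): aldehyde, 1 C=O (running total 3).
CH(CONH2): amide, 1 C=O (running total 4).
CHO: aldehyde, 1 C=O (running total 5).

5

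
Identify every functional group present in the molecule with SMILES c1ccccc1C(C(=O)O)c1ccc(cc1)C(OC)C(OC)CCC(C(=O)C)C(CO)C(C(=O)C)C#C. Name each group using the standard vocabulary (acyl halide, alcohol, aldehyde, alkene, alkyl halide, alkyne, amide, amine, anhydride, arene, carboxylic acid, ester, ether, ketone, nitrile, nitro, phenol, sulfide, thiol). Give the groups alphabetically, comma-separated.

alcohol, alkyne, arene, carboxylic acid, ether, ketone

Reading the structure from left to right:
  C6H5: C6H5– phenyl ring → arene.
  CH(COOH): pendant –COOH: carbonyl C bonded to C and –OH → carboxylic acid.
  C6H4: para-disubstituted benzene ring → arene.
  CH(OCH3): pendant –OCH3: C–O–C with sp³ C, no adjacent C=O → ether.
  CH(OCH3): pendant –OCH3: C–O–C with sp³ C, no adjacent C=O → ether.
  CH(COCH3): pendant –COCH3: carbonyl C bonded to two carbons → ketone.
  CH(CH2OH): pendant –CH2OH on an sp³ backbone C → alcohol.
  CH(COCH3): pendant –COCH3: carbonyl C bonded to two carbons → ketone.
  C≡CH: C≡C triple bond → alkyne.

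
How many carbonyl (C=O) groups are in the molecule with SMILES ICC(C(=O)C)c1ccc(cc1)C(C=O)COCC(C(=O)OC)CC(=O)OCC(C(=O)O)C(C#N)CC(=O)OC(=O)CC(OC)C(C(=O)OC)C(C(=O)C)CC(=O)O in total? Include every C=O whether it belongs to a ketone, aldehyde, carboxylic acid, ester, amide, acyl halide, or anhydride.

10

CH(COCH3): ketone, 1 C=O (running total 1).
CH(CHO): aldehyde, 1 C=O (running total 2).
CH(COOCH3): ester, 1 C=O (running total 3).
CH2COOCH2: ester, 1 C=O (running total 4).
CH(COOH): carboxylic acid, 1 C=O (running total 5).
CH2CO-O-COCH2: anhydride, 2 C=O (running total 7).
CH(COOCH3): ester, 1 C=O (running total 8).
CH(COCH3): ketone, 1 C=O (running total 9).
COOH: carboxylic acid, 1 C=O (running total 10).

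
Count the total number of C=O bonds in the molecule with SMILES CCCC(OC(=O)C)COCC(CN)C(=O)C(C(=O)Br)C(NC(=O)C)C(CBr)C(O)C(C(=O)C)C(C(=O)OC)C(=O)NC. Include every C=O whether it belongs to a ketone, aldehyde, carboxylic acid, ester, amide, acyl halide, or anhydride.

7

CH(OCOCH3): ester, 1 C=O (running total 1).
CO: ketone, 1 C=O (running total 2).
CH(COBr): acyl halide, 1 C=O (running total 3).
CH(NHCOCH3): amide, 1 C=O (running total 4).
CH(COCH3): ketone, 1 C=O (running total 5).
CH(COOCH3): ester, 1 C=O (running total 6).
CONHCH3: amide, 1 C=O (running total 7).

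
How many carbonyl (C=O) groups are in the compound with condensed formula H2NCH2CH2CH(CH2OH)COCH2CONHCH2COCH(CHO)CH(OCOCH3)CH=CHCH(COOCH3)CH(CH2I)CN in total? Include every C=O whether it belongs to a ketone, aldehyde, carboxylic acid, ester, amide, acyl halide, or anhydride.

CO: ketone, 1 C=O (running total 1).
CH2CONHCH2: amide, 1 C=O (running total 2).
CO: ketone, 1 C=O (running total 3).
CH(CHO): aldehyde, 1 C=O (running total 4).
CH(OCOCH3): ester, 1 C=O (running total 5).
CH(COOCH3): ester, 1 C=O (running total 6).

6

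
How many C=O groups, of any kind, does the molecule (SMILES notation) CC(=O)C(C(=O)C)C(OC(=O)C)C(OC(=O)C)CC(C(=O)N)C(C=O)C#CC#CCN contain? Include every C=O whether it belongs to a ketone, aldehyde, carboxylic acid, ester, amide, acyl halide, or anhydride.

6

CO: ketone, 1 C=O (running total 1).
CH(COCH3): ketone, 1 C=O (running total 2).
CH(OCOCH3): ester, 1 C=O (running total 3).
CH(OCOCH3): ester, 1 C=O (running total 4).
CH(CONH2): amide, 1 C=O (running total 5).
CH(CHO): aldehyde, 1 C=O (running total 6).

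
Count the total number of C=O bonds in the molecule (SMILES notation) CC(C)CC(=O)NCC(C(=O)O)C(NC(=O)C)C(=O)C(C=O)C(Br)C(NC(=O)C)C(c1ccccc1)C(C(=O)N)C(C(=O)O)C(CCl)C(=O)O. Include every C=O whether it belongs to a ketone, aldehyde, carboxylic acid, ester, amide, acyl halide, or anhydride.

CH2CONHCH2: amide, 1 C=O (running total 1).
CH(COOH): carboxylic acid, 1 C=O (running total 2).
CH(NHCOCH3): amide, 1 C=O (running total 3).
CO: ketone, 1 C=O (running total 4).
CH(CHO): aldehyde, 1 C=O (running total 5).
CH(NHCOCH3): amide, 1 C=O (running total 6).
CH(CONH2): amide, 1 C=O (running total 7).
CH(COOH): carboxylic acid, 1 C=O (running total 8).
COOH: carboxylic acid, 1 C=O (running total 9).

9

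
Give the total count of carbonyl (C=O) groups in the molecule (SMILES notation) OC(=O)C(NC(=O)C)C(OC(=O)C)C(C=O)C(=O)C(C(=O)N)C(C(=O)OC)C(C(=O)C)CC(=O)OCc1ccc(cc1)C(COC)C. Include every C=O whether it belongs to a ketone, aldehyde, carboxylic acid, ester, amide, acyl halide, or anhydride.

9

HOOC: carboxylic acid, 1 C=O (running total 1).
CH(NHCOCH3): amide, 1 C=O (running total 2).
CH(OCOCH3): ester, 1 C=O (running total 3).
CH(CHO): aldehyde, 1 C=O (running total 4).
CO: ketone, 1 C=O (running total 5).
CH(CONH2): amide, 1 C=O (running total 6).
CH(COOCH3): ester, 1 C=O (running total 7).
CH(COCH3): ketone, 1 C=O (running total 8).
CH2COOCH2: ester, 1 C=O (running total 9).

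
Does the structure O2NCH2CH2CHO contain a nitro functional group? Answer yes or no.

–NO2 on carbon → nitro group.
terminal –CHO: carbonyl C bonded to H and C → aldehyde.
The O2NCH2 segment supplies the nitro: –NO2 on carbon → nitro group.

yes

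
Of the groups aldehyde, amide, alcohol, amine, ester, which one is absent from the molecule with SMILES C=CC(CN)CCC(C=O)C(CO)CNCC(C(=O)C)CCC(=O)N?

ester

amide: present (CONH2 — –C(=O)NH2: carbonyl C bonded to C and to N → amide (the N is not a separate amine)).
alcohol: present (CH(CH2OH) — pendant –CH2OH on an sp³ backbone C → alcohol).
aldehyde: present (CH(CHO) — pendant –CHO: carbonyl C bonded to C and H → aldehyde).
amine: present (CH(CH2NH2) — pendant –CH2NH2: N on sp³ C, no adjacent C=O → amine).
ester: no segment matches this pattern.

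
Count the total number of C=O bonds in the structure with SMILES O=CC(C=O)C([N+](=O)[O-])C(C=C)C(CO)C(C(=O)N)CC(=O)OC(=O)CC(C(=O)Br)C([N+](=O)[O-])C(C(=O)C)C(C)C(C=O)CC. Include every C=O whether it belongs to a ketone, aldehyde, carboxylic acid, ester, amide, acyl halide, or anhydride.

8

OHC: aldehyde, 1 C=O (running total 1).
CH(CHO): aldehyde, 1 C=O (running total 2).
CH(CONH2): amide, 1 C=O (running total 3).
CH2CO-O-COCH2: anhydride, 2 C=O (running total 5).
CH(COBr): acyl halide, 1 C=O (running total 6).
CH(COCH3): ketone, 1 C=O (running total 7).
CH(CHO): aldehyde, 1 C=O (running total 8).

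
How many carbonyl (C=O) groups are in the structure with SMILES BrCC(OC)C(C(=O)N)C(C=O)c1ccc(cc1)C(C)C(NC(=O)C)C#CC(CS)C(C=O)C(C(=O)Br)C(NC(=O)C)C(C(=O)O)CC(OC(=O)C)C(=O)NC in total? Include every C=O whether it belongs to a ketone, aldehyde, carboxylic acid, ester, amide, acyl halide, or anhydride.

CH(CONH2): amide, 1 C=O (running total 1).
CH(CHO): aldehyde, 1 C=O (running total 2).
CH(NHCOCH3): amide, 1 C=O (running total 3).
CH(CHO): aldehyde, 1 C=O (running total 4).
CH(COBr): acyl halide, 1 C=O (running total 5).
CH(NHCOCH3): amide, 1 C=O (running total 6).
CH(COOH): carboxylic acid, 1 C=O (running total 7).
CH(OCOCH3): ester, 1 C=O (running total 8).
CONHCH3: amide, 1 C=O (running total 9).

9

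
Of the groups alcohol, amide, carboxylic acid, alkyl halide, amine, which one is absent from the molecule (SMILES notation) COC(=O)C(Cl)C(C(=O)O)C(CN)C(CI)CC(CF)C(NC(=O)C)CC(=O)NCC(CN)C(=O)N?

carboxylic acid: present (CH(COOH) — pendant –COOH: carbonyl C bonded to C and –OH → carboxylic acid).
amide: present (CH(NHCOCH3) — pendant –NHC(=O)CH3: N bonded to a carbonyl → amide (not amine)).
amine: present (CH(CH2NH2) — pendant –CH2NH2: N on sp³ C, no adjacent C=O → amine).
alkyl halide: present (CH(Cl) — halogen on an sp³ carbon → alkyl halide).
alcohol: absent. In CH(COOH), the –OH sits on a carbonyl carbon, making it part of a carboxylic acid, not an alcohol.

alcohol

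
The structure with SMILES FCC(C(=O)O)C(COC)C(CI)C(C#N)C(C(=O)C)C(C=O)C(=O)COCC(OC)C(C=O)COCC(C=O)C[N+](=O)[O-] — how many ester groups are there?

Taking each segment in turn:
  FCH2: halogen on an sp³ carbon → alkyl halide.
  CH(COOH): pendant –COOH: carbonyl C bonded to C and –OH → carboxylic acid.
  CH(CH2OCH3): pendant –CH2OCH3: C–O–C linkage → ether.
  CH(CH2I): pendant –CH2X: halogen on sp³ carbon → alkyl halide.
  CH(CN): pendant –C≡N: nitrile.
  CH(COCH3): pendant –COCH3: carbonyl C bonded to two carbons → ketone.
  CH(CHO): pendant –CHO: carbonyl C bonded to C and H → aldehyde.
  CO: –C(=O)– with carbon on both sides → ketone.
  CH2OCH2: C–O–C with sp³ carbons on both sides and no adjacent C=O → ether.
  CH(OCH3): pendant –OCH3: C–O–C with sp³ C, no adjacent C=O → ether.
  CH(CHO): pendant –CHO: carbonyl C bonded to C and H → aldehyde.
  CH2OCH2: C–O–C with sp³ carbons on both sides and no adjacent C=O → ether.
  CH(CHO): pendant –CHO: carbonyl C bonded to C and H → aldehyde.
  CH2NO2: –NO2 on carbon → nitro group.
No segment is a ester: CH(COOH) is carboxylic acid, not ester; CH(CH2OCH3) is ether, not ester; CH(COCH3) is ketone, not ester. → 0.

0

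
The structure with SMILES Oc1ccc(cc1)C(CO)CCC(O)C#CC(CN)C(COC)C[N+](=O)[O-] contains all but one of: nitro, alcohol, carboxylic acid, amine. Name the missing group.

carboxylic acid

amine: present (CH(CH2NH2) — pendant –CH2NH2: N on sp³ C, no adjacent C=O → amine).
nitro: present (CH2NO2 — –NO2 on carbon → nitro group).
alcohol: present (CH(CH2OH) — pendant –CH2OH on an sp³ backbone C → alcohol).
carboxylic acid: no segment matches this pattern.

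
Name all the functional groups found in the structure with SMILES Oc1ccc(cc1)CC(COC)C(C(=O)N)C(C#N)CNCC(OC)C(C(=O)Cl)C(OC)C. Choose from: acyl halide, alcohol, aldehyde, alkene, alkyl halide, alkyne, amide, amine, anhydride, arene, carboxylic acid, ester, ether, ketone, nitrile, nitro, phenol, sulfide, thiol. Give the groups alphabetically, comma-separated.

acyl halide, amide, amine, arene, ether, nitrile, phenol

–OH attached directly to an aromatic ring → phenol (not alcohol); the ring itself is an arene.
pendant –CH2OCH3: C–O–C linkage → ether.
pendant –CONH2: carbonyl C bonded to C and N → amide.
pendant –C≡N: nitrile.
C–N–C with sp³ carbons and no adjacent C=O → amine (secondary).
pendant –OCH3: C–O–C with sp³ C, no adjacent C=O → ether.
pendant –C(=O)X: carbonyl C bonded to C and halogen → acyl halide.
pendant –OCH3: C–O–C with sp³ C, no adjacent C=O → ether.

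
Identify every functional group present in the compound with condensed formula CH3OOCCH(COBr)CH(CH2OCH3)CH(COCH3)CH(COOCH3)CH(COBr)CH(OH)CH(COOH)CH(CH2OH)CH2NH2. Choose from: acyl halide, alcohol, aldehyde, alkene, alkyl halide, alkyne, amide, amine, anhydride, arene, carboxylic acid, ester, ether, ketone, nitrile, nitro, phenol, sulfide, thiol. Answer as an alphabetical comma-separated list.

Taking each segment in turn:
  CH3OOC: CH3O–C(=O)–: carbonyl C bonded to C and to –OCH3 → ester (not ketone + ether).
  CH(COBr): pendant –C(=O)X: carbonyl C bonded to C and halogen → acyl halide.
  CH(CH2OCH3): pendant –CH2OCH3: C–O–C linkage → ether.
  CH(COCH3): pendant –COCH3: carbonyl C bonded to two carbons → ketone.
  CH(COOCH3): pendant –COOCH3: carbonyl C bonded to C and –OCH3 → ester.
  CH(COBr): pendant –C(=O)X: carbonyl C bonded to C and halogen → acyl halide.
  CH(OH): –OH on an sp³ carbon → alcohol (secondary).
  CH(COOH): pendant –COOH: carbonyl C bonded to C and –OH → carboxylic acid.
  CH(CH2OH): pendant –CH2OH on an sp³ backbone C → alcohol.
  CH2NH2: –NH2 on an sp³ carbon with no adjacent C=O → amine.

acyl halide, alcohol, amine, carboxylic acid, ester, ether, ketone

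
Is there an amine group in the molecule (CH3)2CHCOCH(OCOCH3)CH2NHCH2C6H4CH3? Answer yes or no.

–C(=O)– with carbon on both sides → ketone.
pendant –OC(=O)CH3: an acyloxy group → ester.
C–N–C with sp³ carbons and no adjacent C=O → amine (secondary).
para-disubstituted benzene ring → arene.
The CH2NHCH2 segment supplies the amine: C–N–C with sp³ carbons and no adjacent C=O → amine (secondary).

yes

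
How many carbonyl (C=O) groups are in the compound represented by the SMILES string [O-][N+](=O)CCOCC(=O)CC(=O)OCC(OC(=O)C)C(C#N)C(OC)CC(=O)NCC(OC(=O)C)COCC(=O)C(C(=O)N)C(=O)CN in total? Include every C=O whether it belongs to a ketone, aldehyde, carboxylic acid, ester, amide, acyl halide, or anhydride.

CO: ketone, 1 C=O (running total 1).
CH2COOCH2: ester, 1 C=O (running total 2).
CH(OCOCH3): ester, 1 C=O (running total 3).
CH2CONHCH2: amide, 1 C=O (running total 4).
CH(OCOCH3): ester, 1 C=O (running total 5).
CO: ketone, 1 C=O (running total 6).
CH(CONH2): amide, 1 C=O (running total 7).
CO: ketone, 1 C=O (running total 8).

8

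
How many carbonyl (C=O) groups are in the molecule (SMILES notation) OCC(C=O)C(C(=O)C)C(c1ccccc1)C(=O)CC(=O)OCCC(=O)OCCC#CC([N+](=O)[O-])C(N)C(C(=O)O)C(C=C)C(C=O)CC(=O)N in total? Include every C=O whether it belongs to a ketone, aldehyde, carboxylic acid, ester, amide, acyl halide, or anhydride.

CH(CHO): aldehyde, 1 C=O (running total 1).
CH(COCH3): ketone, 1 C=O (running total 2).
CO: ketone, 1 C=O (running total 3).
CH2COOCH2: ester, 1 C=O (running total 4).
CH2COOCH2: ester, 1 C=O (running total 5).
CH(COOH): carboxylic acid, 1 C=O (running total 6).
CH(CHO): aldehyde, 1 C=O (running total 7).
CONH2: amide, 1 C=O (running total 8).

8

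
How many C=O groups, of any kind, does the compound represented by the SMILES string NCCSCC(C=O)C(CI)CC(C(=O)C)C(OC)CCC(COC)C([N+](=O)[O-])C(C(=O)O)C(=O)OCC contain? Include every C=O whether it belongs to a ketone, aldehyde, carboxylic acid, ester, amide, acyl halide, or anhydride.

4

CH(CHO): aldehyde, 1 C=O (running total 1).
CH(COCH3): ketone, 1 C=O (running total 2).
CH(COOH): carboxylic acid, 1 C=O (running total 3).
COOCH2CH3: ester, 1 C=O (running total 4).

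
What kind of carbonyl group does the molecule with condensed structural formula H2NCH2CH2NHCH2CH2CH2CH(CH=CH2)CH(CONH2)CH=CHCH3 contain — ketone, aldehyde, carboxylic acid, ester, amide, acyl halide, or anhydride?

amide

The carbonyl is in the CH(CONH2) segment: pendant –CONH2: carbonyl C bonded to C and N → amide.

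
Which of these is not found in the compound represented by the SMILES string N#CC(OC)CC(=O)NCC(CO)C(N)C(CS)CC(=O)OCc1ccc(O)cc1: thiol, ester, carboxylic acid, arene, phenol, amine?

carboxylic acid

thiol: present (CH(CH2SH) — pendant –CH2SH → thiol).
amine: present (CH(NH2) — –NH2 on an sp³ carbon with no adjacent C=O → amine).
phenol: present (C6H4OH — –OH attached directly to an aromatic ring → phenol (not alcohol); the ring itself is an arene).
ester: present (CH2COOCH2 — –C(=O)–O–C with C on the carbonyl side → ester).
arene: present (C6H4OH — –OH attached directly to an aromatic ring → phenol (not alcohol); the ring itself is an arene).
carboxylic acid: absent. In CH2COOCH2, the acyl oxygen is bonded to carbon (–O–C), not to H, so this is an ester. In CH2CONHCH2, the carbonyl is bonded to nitrogen, not to –OH; that is an amide.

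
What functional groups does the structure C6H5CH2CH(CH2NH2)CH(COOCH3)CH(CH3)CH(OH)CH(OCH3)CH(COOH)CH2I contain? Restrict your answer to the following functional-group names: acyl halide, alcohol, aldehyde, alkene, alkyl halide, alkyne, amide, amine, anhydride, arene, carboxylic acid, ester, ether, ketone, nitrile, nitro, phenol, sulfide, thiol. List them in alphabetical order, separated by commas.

Reading the structure from left to right:
  C6H5: C6H5– phenyl ring → arene.
  CH(CH2NH2): pendant –CH2NH2: N on sp³ C, no adjacent C=O → amine.
  CH(COOCH3): pendant –COOCH3: carbonyl C bonded to C and –OCH3 → ester.
  CH(OH): –OH on an sp³ carbon → alcohol (secondary).
  CH(OCH3): pendant –OCH3: C–O–C with sp³ C, no adjacent C=O → ether.
  CH(COOH): pendant –COOH: carbonyl C bonded to C and –OH → carboxylic acid.
  CH2I: halogen on an sp³ carbon → alkyl halide.

alcohol, alkyl halide, amine, arene, carboxylic acid, ester, ether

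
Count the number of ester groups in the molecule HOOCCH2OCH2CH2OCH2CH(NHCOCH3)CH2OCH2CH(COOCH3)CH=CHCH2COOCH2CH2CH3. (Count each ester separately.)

2

Working along the chain:
  HOOC: –COOH: carbonyl C bonded to –OH and C → carboxylic acid (the –OH is not a separate alcohol).
  CH2OCH2: C–O–C with sp³ carbons on both sides and no adjacent C=O → ether.
  CH2OCH2: C–O–C with sp³ carbons on both sides and no adjacent C=O → ether.
  CH(NHCOCH3): pendant –NHC(=O)CH3: N bonded to a carbonyl → amide (not amine).
  CH2OCH2: C–O–C with sp³ carbons on both sides and no adjacent C=O → ether.
  CH(COOCH3): pendant –COOCH3: carbonyl C bonded to C and –OCH3 → ester.
  CH=CH: C=C double bond → alkene.
  CH2COOCH2: –C(=O)–O–C with C on the carbonyl side → ester.
Ester appears at: CH(COOCH3), CH2COOCH2 → 2.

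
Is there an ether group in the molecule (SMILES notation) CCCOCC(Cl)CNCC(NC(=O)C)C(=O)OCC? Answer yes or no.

C–O–C with sp³ carbons on both sides and no adjacent C=O → ether.
halogen on an sp³ carbon → alkyl halide.
C–N–C with sp³ carbons and no adjacent C=O → amine (secondary).
pendant –NHC(=O)CH3: N bonded to a carbonyl → amide (not amine).
–C(=O)OCH2CH3: carbonyl C bonded to C and to –OEt → ester.
The CH2OCH2 segment supplies the ether: C–O–C with sp³ carbons on both sides and no adjacent C=O → ether.

yes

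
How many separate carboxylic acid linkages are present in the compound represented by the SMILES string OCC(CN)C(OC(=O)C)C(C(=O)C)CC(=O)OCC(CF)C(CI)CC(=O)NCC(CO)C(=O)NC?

Taking each segment in turn:
  HOCH2: HO– on an sp³ carbon → alcohol.
  CH(CH2NH2): pendant –CH2NH2: N on sp³ C, no adjacent C=O → amine.
  CH(OCOCH3): pendant –OC(=O)CH3: an acyloxy group → ester.
  CH(COCH3): pendant –COCH3: carbonyl C bonded to two carbons → ketone.
  CH2COOCH2: –C(=O)–O–C with C on the carbonyl side → ester.
  CH(CH2F): pendant –CH2X: halogen on sp³ carbon → alkyl halide.
  CH(CH2I): pendant –CH2X: halogen on sp³ carbon → alkyl halide.
  CH2CONHCH2: –C(=O)–N– linkage → amide (the N is not an amine).
  CH(CH2OH): pendant –CH2OH on an sp³ backbone C → alcohol.
  CONHCH3: –C(=O)NHCH3: carbonyl C bonded to C and to N → amide (the N is not an amine).
No segment is a carboxylic acid: HOCH2 is alcohol, not carboxylic acid; CH(OCOCH3) is ester, not carboxylic acid; CH2COOCH2 is ester, not carboxylic acid. → 0.

0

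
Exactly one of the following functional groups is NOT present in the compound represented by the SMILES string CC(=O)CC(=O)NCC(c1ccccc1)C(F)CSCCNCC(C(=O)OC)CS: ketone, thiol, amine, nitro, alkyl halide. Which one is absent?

nitro

thiol: present (CH2SH — –SH on an sp³ carbon → thiol).
alkyl halide: present (CH(F) — halogen on an sp³ carbon → alkyl halide).
ketone: present (CO — –C(=O)– with carbon on both sides → ketone).
amine: present (CH2NHCH2 — C–N–C with sp³ carbons and no adjacent C=O → amine (secondary)).
nitro: no segment matches this pattern.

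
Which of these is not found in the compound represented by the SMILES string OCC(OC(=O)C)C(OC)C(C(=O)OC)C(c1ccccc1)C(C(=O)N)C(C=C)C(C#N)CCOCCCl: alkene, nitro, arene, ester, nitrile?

arene: present (CH(C6H5) — pendant –C6H5: benzene ring → arene).
alkene: present (CH(CH=CH2) — pendant –CH=CH2: C=C double bond → alkene).
ester: present (CH(OCOCH3) — pendant –OC(=O)CH3: an acyloxy group → ester).
nitrile: present (CH(CN) — pendant –C≡N: nitrile).
nitro: no segment matches this pattern.

nitro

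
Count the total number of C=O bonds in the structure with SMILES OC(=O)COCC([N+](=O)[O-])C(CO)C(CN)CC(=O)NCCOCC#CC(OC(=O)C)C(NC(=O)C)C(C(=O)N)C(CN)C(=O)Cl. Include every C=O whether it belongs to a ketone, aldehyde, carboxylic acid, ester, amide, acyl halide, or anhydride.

6

HOOC: carboxylic acid, 1 C=O (running total 1).
CH2CONHCH2: amide, 1 C=O (running total 2).
CH(OCOCH3): ester, 1 C=O (running total 3).
CH(NHCOCH3): amide, 1 C=O (running total 4).
CH(CONH2): amide, 1 C=O (running total 5).
COCl: acyl halide, 1 C=O (running total 6).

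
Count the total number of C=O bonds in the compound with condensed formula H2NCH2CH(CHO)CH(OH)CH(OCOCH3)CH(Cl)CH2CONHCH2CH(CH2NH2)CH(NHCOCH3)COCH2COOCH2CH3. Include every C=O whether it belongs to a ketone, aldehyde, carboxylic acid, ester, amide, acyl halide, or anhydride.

CH(CHO): aldehyde, 1 C=O (running total 1).
CH(OCOCH3): ester, 1 C=O (running total 2).
CH2CONHCH2: amide, 1 C=O (running total 3).
CH(NHCOCH3): amide, 1 C=O (running total 4).
CO: ketone, 1 C=O (running total 5).
CH2COOCH2: ester, 1 C=O (running total 6).

6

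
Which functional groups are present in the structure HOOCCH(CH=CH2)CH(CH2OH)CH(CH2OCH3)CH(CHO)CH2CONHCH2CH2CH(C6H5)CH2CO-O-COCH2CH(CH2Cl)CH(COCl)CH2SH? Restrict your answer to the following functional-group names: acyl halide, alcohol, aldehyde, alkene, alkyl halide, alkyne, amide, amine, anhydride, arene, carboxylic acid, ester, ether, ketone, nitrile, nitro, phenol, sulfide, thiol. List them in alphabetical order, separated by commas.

acyl halide, alcohol, aldehyde, alkene, alkyl halide, amide, anhydride, arene, carboxylic acid, ether, thiol

–COOH: carbonyl C bonded to –OH and C → carboxylic acid (the –OH is not a separate alcohol).
pendant –CH=CH2: C=C double bond → alkene.
pendant –CH2OH on an sp³ backbone C → alcohol.
pendant –CH2OCH3: C–O–C linkage → ether.
pendant –CHO: carbonyl C bonded to C and H → aldehyde.
–C(=O)–N– linkage → amide (the N is not an amine).
pendant –C6H5: benzene ring → arene.
two acyl groups sharing one oxygen, –C(=O)–O–C(=O)– → anhydride.
pendant –CH2X: halogen on sp³ carbon → alkyl halide.
pendant –C(=O)X: carbonyl C bonded to C and halogen → acyl halide.
–SH on an sp³ carbon → thiol.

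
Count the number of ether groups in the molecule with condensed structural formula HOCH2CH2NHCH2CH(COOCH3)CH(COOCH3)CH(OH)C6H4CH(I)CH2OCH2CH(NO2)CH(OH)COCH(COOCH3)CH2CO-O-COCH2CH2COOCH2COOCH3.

1

Reading the structure from left to right:
  HOCH2: HO– on an sp³ carbon → alcohol.
  CH2NHCH2: C–N–C with sp³ carbons and no adjacent C=O → amine (secondary).
  CH(COOCH3): pendant –COOCH3: carbonyl C bonded to C and –OCH3 → ester.
  CH(COOCH3): pendant –COOCH3: carbonyl C bonded to C and –OCH3 → ester.
  CH(OH): –OH on an sp³ carbon → alcohol (secondary).
  C6H4: para-disubstituted benzene ring → arene.
  CH(I): halogen on an sp³ carbon → alkyl halide.
  CH2OCH2: C–O–C with sp³ carbons on both sides and no adjacent C=O → ether.
  CH(NO2): –NO2 on an sp³ carbon → nitro (the N=O is not a carbonyl).
  CH(OH): –OH on an sp³ carbon → alcohol (secondary).
  CO: –C(=O)– with carbon on both sides → ketone.
  CH(COOCH3): pendant –COOCH3: carbonyl C bonded to C and –OCH3 → ester.
  CH2CO-O-COCH2: two acyl groups sharing one oxygen, –C(=O)–O–C(=O)– → anhydride.
  CH2COOCH2: –C(=O)–O–C with C on the carbonyl side → ester.
  COOCH3: –C(=O)OCH3: carbonyl C bonded to C and to –OCH3 → ester (not ketone + ether).
Ether appears at: CH2OCH2 → 1.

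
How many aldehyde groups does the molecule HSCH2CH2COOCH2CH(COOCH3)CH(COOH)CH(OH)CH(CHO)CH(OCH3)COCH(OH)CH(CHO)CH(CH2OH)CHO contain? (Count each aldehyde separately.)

–SH on an sp³ carbon → thiol.
–C(=O)–O–C with C on the carbonyl side → ester.
pendant –COOCH3: carbonyl C bonded to C and –OCH3 → ester.
pendant –COOH: carbonyl C bonded to C and –OH → carboxylic acid.
–OH on an sp³ carbon → alcohol (secondary).
pendant –CHO: carbonyl C bonded to C and H → aldehyde.
pendant –OCH3: C–O–C with sp³ C, no adjacent C=O → ether.
–C(=O)– with carbon on both sides → ketone.
–OH on an sp³ carbon → alcohol (secondary).
pendant –CHO: carbonyl C bonded to C and H → aldehyde.
pendant –CH2OH on an sp³ backbone C → alcohol.
terminal –CHO: carbonyl C bonded to H and C → aldehyde.
Aldehyde appears at: CH(CHO), CH(CHO), CHO → 3.

3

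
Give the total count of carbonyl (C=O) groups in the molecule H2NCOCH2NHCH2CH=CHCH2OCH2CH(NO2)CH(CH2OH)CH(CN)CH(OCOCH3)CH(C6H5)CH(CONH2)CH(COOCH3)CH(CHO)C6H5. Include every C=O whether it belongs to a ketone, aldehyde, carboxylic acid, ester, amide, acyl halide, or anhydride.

5

H2NCO: amide, 1 C=O (running total 1).
CH(OCOCH3): ester, 1 C=O (running total 2).
CH(CONH2): amide, 1 C=O (running total 3).
CH(COOCH3): ester, 1 C=O (running total 4).
CH(CHO): aldehyde, 1 C=O (running total 5).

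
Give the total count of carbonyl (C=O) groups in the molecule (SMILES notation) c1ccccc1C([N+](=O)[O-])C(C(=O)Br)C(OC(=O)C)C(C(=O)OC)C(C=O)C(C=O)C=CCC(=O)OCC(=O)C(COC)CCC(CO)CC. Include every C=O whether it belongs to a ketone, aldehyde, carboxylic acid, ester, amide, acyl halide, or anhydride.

7

CH(COBr): acyl halide, 1 C=O (running total 1).
CH(OCOCH3): ester, 1 C=O (running total 2).
CH(COOCH3): ester, 1 C=O (running total 3).
CH(CHO): aldehyde, 1 C=O (running total 4).
CH(CHO): aldehyde, 1 C=O (running total 5).
CH2COOCH2: ester, 1 C=O (running total 6).
CO: ketone, 1 C=O (running total 7).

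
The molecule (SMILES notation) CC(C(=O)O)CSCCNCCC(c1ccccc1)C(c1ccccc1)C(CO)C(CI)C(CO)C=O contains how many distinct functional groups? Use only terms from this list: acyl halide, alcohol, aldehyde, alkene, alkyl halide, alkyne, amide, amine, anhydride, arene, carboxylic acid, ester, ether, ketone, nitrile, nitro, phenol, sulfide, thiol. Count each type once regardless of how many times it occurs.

Reading the structure from left to right:
  CH(COOH): pendant –COOH: carbonyl C bonded to C and –OH → carboxylic acid.
  CH2SCH2: C–S–C linkage → sulfide (thioether).
  CH2NHCH2: C–N–C with sp³ carbons and no adjacent C=O → amine (secondary).
  CH(C6H5): pendant –C6H5: benzene ring → arene.
  CH(C6H5): pendant –C6H5: benzene ring → arene.
  CH(CH2OH): pendant –CH2OH on an sp³ backbone C → alcohol.
  CH(CH2I): pendant –CH2X: halogen on sp³ carbon → alkyl halide.
  CH(CH2OH): pendant –CH2OH on an sp³ backbone C → alcohol.
  CHO: terminal –CHO: carbonyl C bonded to H and C → aldehyde.
Distinct types present: alcohol, aldehyde, alkyl halide, amine, arene, carboxylic acid, sulfide.

7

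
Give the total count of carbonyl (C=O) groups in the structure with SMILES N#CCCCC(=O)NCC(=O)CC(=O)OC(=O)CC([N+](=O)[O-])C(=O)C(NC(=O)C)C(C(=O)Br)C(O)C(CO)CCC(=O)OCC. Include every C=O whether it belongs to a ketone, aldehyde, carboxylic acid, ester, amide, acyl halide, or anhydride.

8

CH2CONHCH2: amide, 1 C=O (running total 1).
CO: ketone, 1 C=O (running total 2).
CH2CO-O-COCH2: anhydride, 2 C=O (running total 4).
CO: ketone, 1 C=O (running total 5).
CH(NHCOCH3): amide, 1 C=O (running total 6).
CH(COBr): acyl halide, 1 C=O (running total 7).
COOCH2CH3: ester, 1 C=O (running total 8).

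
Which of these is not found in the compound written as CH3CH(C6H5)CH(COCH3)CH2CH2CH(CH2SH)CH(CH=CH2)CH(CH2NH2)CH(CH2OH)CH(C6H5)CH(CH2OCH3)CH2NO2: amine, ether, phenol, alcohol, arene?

arene: present (CH(C6H5) — pendant –C6H5: benzene ring → arene).
alcohol: present (CH(CH2OH) — pendant –CH2OH on an sp³ backbone C → alcohol).
amine: present (CH(CH2NH2) — pendant –CH2NH2: N on sp³ C, no adjacent C=O → amine).
ether: present (CH(CH2OCH3) — pendant –CH2OCH3: C–O–C linkage → ether).
phenol: absent. In CH(CH2OH), the –OH is on an sp³ carbon, not on an aromatic ring, so it is an alcohol.

phenol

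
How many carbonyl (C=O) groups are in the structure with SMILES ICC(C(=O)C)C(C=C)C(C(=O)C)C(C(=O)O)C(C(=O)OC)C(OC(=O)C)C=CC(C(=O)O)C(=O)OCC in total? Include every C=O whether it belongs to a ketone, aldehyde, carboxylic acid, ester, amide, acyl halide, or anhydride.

7

CH(COCH3): ketone, 1 C=O (running total 1).
CH(COCH3): ketone, 1 C=O (running total 2).
CH(COOH): carboxylic acid, 1 C=O (running total 3).
CH(COOCH3): ester, 1 C=O (running total 4).
CH(OCOCH3): ester, 1 C=O (running total 5).
CH(COOH): carboxylic acid, 1 C=O (running total 6).
COOCH2CH3: ester, 1 C=O (running total 7).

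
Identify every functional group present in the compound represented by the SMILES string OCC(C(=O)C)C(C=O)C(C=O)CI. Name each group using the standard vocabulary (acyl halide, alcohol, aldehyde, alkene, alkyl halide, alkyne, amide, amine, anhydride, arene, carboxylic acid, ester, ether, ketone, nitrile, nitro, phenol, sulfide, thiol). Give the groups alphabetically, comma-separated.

Reading the structure from left to right:
  HOCH2: HO– on an sp³ carbon → alcohol.
  CH(COCH3): pendant –COCH3: carbonyl C bonded to two carbons → ketone.
  CH(CHO): pendant –CHO: carbonyl C bonded to C and H → aldehyde.
  CH(CHO): pendant –CHO: carbonyl C bonded to C and H → aldehyde.
  CH2I: halogen on an sp³ carbon → alkyl halide.

alcohol, aldehyde, alkyl halide, ketone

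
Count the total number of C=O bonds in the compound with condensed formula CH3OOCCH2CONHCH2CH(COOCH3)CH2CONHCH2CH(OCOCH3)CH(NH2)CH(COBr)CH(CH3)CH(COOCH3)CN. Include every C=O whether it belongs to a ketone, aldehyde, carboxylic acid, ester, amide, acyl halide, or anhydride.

CH3OOC: ester, 1 C=O (running total 1).
CH2CONHCH2: amide, 1 C=O (running total 2).
CH(COOCH3): ester, 1 C=O (running total 3).
CH2CONHCH2: amide, 1 C=O (running total 4).
CH(OCOCH3): ester, 1 C=O (running total 5).
CH(COBr): acyl halide, 1 C=O (running total 6).
CH(COOCH3): ester, 1 C=O (running total 7).

7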